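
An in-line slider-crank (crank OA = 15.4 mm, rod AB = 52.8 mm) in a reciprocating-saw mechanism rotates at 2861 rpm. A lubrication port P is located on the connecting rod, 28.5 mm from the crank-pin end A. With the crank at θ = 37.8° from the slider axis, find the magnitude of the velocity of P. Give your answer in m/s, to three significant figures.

ω = 299.6 rad/s.  Crank-pin speed |V_A| = rω = 4.6139 m/s, perpendicular to OA.
Rod angle: sinφ = −(r/L) sinθ ⇒ φ = -10.298°; ω_rod = −rω cosθ/√(L²−r²sin²θ) = -70.178 rad/s.
V_P = V_A + ω_rod × AP, with AP = 0.0285 m along the rod.
Components: V_Px = −rω sinθ − a·ω_rod·sinφ = -3.1854 m/s;  V_Py = rω cosθ + a·ω_rod·cosφ = +1.6778 m/s.
|V_P| = √(V_Px² + V_Py²) = 3.6003 m/s.

3.60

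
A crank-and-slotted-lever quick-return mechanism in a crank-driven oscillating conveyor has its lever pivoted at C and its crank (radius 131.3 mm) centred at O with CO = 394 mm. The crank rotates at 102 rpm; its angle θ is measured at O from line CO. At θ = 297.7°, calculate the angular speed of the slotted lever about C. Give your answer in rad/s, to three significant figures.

ω = 10.68 rad/s (from 102 rpm).
Crank pin A relative to C: A = (d + r cosθ, r sinθ); lever angle φ = atan2(r sinθ, d + r cosθ).
Differentiating tanφ: φ̇ = rω(d cosθ + r)/(d² + r² + 2dr cosθ).
d² + r² + 2dr cosθ = |CA|² = 0.22057 m²;  d cosθ + r = +0.31445 m.
|ω_lever| = |0.1313·10.68·+0.31445| / 0.22057 = 1.9994 rad/s.

2.00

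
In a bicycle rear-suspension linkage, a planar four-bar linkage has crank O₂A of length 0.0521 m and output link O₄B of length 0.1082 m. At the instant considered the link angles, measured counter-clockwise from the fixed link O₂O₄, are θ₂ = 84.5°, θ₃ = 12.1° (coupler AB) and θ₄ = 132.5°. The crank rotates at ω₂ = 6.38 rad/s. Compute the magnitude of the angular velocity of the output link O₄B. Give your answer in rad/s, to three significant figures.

ω₂ = 6.38 rad/s
Differentiating the loop-closure r₂e^{iθ₂}+r₃e^{iθ₃}=r₁+r₄e^{iθ₄} gives r₂ω₂e^{iθ₂}+r₃ω₃e^{iθ₃}=r₄ω₄e^{iθ₄}.
Eliminating the other unknown: ω₄ = r₂ω₂ sin(θ₂−θ₃) / [r₄ sin(θ₄−θ₃)].
Numerator sine = +0.95319; denominator sine = +0.86251.
Result = 0.0521·6.38·(+0.95319) / (0.1082·(+0.86251)) = +3.395 rad/s; magnitude 3.395 rad/s.

3.40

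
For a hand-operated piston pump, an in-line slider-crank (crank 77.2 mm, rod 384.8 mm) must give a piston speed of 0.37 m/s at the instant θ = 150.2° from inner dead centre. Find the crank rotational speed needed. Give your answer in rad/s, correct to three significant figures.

For an in-line slider-crank, |v_piston| = rω|sinθ|·[1 + r cosθ/√(L² − r² sin²θ)].
With r = 0.0772 m, L = 0.3848 m, θ = 150.2°: the bracketed kinematic factor |dx/dθ| = 0.031654 m.
ω = v/|dx/dθ| = 0.37/0.031654 = 11.689 rad/s.

11.7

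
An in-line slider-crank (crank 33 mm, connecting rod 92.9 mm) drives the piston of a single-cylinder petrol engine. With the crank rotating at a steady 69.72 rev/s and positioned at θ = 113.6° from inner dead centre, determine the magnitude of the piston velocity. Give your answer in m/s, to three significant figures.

ω = 2π·69.7 = 438.1 rad/s
For an in-line slider-crank, x = r cosθ + √(L² − r² sin²θ), so v = −rω sinθ·[1 + r cosθ/√(L² − r² sin²θ)].
With r = 0.033 m, L = 0.0929 m, θ = 113.6°: √(L² − r² sin²θ) = 0.087841 m.
v = −0.033·438.1·0.91636·[1 + 0.033·-0.40035/0.087841] = -11.255 m/s.
|v| = 11.255 m/s.

11.3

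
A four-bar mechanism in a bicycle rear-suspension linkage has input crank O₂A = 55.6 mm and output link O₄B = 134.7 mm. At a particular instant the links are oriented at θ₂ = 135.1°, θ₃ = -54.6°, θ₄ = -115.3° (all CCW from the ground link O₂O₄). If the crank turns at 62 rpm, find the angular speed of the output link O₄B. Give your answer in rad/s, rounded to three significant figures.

0.518

ω₂ = 6.493 rad/s (from 62 rpm).
Differentiating the loop-closure r₂e^{iθ₂}+r₃e^{iθ₃}=r₁+r₄e^{iθ₄} gives r₂ω₂e^{iθ₂}+r₃ω₃e^{iθ₃}=r₄ω₄e^{iθ₄}.
Eliminating the other unknown: ω₄ = r₂ω₂ sin(θ₂−θ₃) / [r₄ sin(θ₄−θ₃)].
Numerator sine = -0.16849; denominator sine = -0.87207.
Result = 0.0556·6.493·(-0.16849) / (0.1347·(-0.87207)) = +0.51778 rad/s; magnitude 0.51778 rad/s.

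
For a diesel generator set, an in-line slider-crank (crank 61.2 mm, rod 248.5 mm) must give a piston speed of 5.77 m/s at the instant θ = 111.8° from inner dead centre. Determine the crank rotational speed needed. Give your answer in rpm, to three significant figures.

For an in-line slider-crank, |v_piston| = rω|sinθ|·[1 + r cosθ/√(L² − r² sin²θ)].
With r = 0.0612 m, L = 0.2485 m, θ = 111.8°: the bracketed kinematic factor |dx/dθ| = 0.051485 m.
ω = v/|dx/dθ| = 5.77/0.051485 = 112.07 rad/s.
N = 60ω/(2π) = 1070.2 rpm.

1070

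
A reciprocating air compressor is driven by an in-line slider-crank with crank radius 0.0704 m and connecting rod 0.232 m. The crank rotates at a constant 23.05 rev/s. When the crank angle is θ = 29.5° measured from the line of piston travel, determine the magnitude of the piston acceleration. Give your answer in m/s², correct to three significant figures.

1530

ω = 2π·23.1 = 144.8 rad/s
x(θ) = r cosθ + √(L² − r² sin²θ); with ω constant, a = ω²·d²x/dθ².
d²x/dθ² = −r cosθ − r²(cos2θ)/√u − r⁴ sin²2θ/(4u^{3/2}),  u = L² − r² sin²θ = 0.0526222 m².
Substituting r = 0.0704 m, L = 0.232 m, θ = 29.5°: d²x/dθ² = -0.072774 m.
a = ω²·d²x/dθ² = (144.8)²·(-0.072774) = -1526.4 m/s²;  |a| = 1526.4 m/s².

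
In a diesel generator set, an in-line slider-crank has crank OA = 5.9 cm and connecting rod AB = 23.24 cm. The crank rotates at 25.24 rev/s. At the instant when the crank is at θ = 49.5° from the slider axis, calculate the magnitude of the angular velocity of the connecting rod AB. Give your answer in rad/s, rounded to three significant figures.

26.6

ω = 158.6 rad/s (converted from 25.24 rev/s).
The rod makes angle φ with the slider axis where L sinφ = r sinθ; differentiating, L cosφ·φ̇ = r ω cosθ.
L cosφ = √(L² − r² sin²θ) = 0.22803 m.
|ω_rod| = r ω |cosθ| / √(L² − r² sin²θ) = 0.059·158.6·0.64945/0.22803 = 26.649 rad/s.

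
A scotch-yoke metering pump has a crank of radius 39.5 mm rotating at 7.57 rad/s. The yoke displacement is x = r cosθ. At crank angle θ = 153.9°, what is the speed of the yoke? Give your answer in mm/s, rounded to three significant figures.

ω = 7.57 rad/s
x = r cosθ ⇒ ẋ = −rω sinθ.
|v| = rω|sinθ| = 0.0395·7.57·|sin 153.9°| = 0.13155 m/s = 131.55 mm/s.

132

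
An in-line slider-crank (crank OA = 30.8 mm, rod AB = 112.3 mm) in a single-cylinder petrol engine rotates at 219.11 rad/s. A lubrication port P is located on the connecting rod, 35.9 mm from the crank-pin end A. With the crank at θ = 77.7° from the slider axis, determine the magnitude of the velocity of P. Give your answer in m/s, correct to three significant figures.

6.79

ω = 219.1 rad/s.  Crank-pin speed |V_A| = rω = 6.7486 m/s, perpendicular to OA.
Rod angle: sinφ = −(r/L) sinθ ⇒ φ = -15.543°; ω_rod = −rω cosθ/√(L²−r²sin²θ) = -13.288 rad/s.
V_P = V_A + ω_rod × AP, with AP = 0.0359 m along the rod.
Components: V_Px = −rω sinθ − a·ω_rod·sinφ = -6.7215 m/s;  V_Py = rω cosθ + a·ω_rod·cosφ = +0.97807 m/s.
|V_P| = √(V_Px² + V_Py²) = 6.7923 m/s.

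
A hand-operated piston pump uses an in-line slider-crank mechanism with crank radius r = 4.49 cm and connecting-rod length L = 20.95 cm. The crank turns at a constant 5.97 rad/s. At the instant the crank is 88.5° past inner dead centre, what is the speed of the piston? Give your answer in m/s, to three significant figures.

ω = 5.97 rad/s
For an in-line slider-crank, x = r cosθ + √(L² − r² sin²θ), so v = −rω sinθ·[1 + r cosθ/√(L² − r² sin²θ)].
With r = 0.0449 m, L = 0.2095 m, θ = 88.5°: √(L² − r² sin²θ) = 0.20464 m.
v = −0.0449·5.97·0.99966·[1 + 0.0449·0.02618/0.20464] = -0.2695 m/s.
|v| = 0.2695 m/s.

0.270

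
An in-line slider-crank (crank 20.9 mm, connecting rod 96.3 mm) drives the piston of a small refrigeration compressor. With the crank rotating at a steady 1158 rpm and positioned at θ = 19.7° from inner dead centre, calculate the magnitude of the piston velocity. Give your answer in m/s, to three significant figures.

1.03

ω = 2π·1158/60 = 121.3 rad/s
For an in-line slider-crank, x = r cosθ + √(L² − r² sin²θ), so v = −rω sinθ·[1 + r cosθ/√(L² − r² sin²θ)].
With r = 0.0209 m, L = 0.0963 m, θ = 19.7°: √(L² − r² sin²θ) = 0.096042 m.
v = −0.0209·121.3·0.33710·[1 + 0.0209·0.94147/0.096042] = -1.0294 m/s.
|v| = 1.0294 m/s.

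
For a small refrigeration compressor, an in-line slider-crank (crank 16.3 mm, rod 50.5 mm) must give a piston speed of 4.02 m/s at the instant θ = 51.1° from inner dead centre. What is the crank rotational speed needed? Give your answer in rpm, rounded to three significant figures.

2500

For an in-line slider-crank, |v_piston| = rω|sinθ|·[1 + r cosθ/√(L² − r² sin²θ)].
With r = 0.0163 m, L = 0.0505 m, θ = 51.1°: the bracketed kinematic factor |dx/dθ| = 0.015342 m.
ω = v/|dx/dθ| = 4.02/0.015342 = 262.03 rad/s.
N = 60ω/(2π) = 2502.2 rpm.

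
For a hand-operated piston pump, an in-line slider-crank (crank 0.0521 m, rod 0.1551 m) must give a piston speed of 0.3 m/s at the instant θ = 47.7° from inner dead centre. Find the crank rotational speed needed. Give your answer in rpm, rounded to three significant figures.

For an in-line slider-crank, |v_piston| = rω|sinθ|·[1 + r cosθ/√(L² − r² sin²θ)].
With r = 0.0521 m, L = 0.1551 m, θ = 47.7°: the bracketed kinematic factor |dx/dθ| = 0.047528 m.
ω = v/|dx/dθ| = 0.3/0.047528 = 6.312 rad/s.
N = 60ω/(2π) = 60.275 rpm.

60.3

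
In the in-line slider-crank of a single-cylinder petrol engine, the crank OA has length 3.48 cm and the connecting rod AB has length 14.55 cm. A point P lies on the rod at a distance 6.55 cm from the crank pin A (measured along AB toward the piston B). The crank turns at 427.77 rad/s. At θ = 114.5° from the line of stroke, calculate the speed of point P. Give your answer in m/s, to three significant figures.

13.4

ω = 427.8 rad/s.  Crank-pin speed |V_A| = rω = 14.886 m/s, perpendicular to OA.
Rod angle: sinφ = −(r/L) sinθ ⇒ φ = -12.570°; ω_rod = −rω cosθ/√(L²−r²sin²θ) = +43.47 rad/s.
V_P = V_A + ω_rod × AP, with AP = 0.0655 m along the rod.
Components: V_Px = −rω sinθ − a·ω_rod·sinφ = -12.926 m/s;  V_Py = rω cosθ + a·ω_rod·cosφ = -3.3942 m/s.
|V_P| = √(V_Px² + V_Py²) = 13.365 m/s.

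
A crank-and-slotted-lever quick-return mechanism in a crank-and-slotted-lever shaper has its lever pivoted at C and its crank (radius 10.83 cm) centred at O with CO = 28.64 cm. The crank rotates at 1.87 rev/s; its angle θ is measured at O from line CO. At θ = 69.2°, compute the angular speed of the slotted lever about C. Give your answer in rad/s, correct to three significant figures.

2.31

ω = 11.75 rad/s (from 1.87 rev/s).
Crank pin A relative to C: A = (d + r cosθ, r sinθ); lever angle φ = atan2(r sinθ, d + r cosθ).
Differentiating tanφ: φ̇ = rω(d cosθ + r)/(d² + r² + 2dr cosθ).
d² + r² + 2dr cosθ = |CA|² = 0.115783 m²;  d cosθ + r = +0.21 m.
|ω_lever| = |0.1083·11.75·+0.21| / 0.115783 = 2.308 rad/s.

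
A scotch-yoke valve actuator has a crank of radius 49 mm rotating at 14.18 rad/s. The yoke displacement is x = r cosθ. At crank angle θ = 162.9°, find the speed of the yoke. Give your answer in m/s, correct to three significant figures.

ω = 14.18 rad/s
x = r cosθ ⇒ ẋ = −rω sinθ.
|v| = rω|sinθ| = 0.049·14.18·|sin 162.9°| = 0.20431 m/s.

0.204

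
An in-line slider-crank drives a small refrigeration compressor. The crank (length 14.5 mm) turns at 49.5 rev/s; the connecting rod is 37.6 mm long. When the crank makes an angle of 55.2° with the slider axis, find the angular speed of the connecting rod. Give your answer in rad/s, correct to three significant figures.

ω = 311 rad/s (converted from 49.5 rev/s).
The rod makes angle φ with the slider axis where L sinφ = r sinθ; differentiating, L cosφ·φ̇ = r ω cosθ.
L cosφ = √(L² − r² sin²θ) = 0.035665 m.
|ω_rod| = r ω |cosθ| / √(L² − r² sin²θ) = 0.0145·311·0.57071/0.035665 = 72.165 rad/s.

72.2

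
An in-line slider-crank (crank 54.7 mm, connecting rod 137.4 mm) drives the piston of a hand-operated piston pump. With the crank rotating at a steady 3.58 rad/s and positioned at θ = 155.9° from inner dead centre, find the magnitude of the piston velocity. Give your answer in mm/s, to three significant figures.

ω = 3.58 rad/s
For an in-line slider-crank, x = r cosθ + √(L² − r² sin²θ), so v = −rω sinθ·[1 + r cosθ/√(L² − r² sin²θ)].
With r = 0.0547 m, L = 0.1374 m, θ = 155.9°: √(L² − r² sin²θ) = 0.13557 m.
v = −0.0547·3.58·0.40833·[1 + 0.0547·-0.91283/0.13557] = -0.050511 m/s.
|v| = 0.050511 m/s = 50.511 mm/s.

50.5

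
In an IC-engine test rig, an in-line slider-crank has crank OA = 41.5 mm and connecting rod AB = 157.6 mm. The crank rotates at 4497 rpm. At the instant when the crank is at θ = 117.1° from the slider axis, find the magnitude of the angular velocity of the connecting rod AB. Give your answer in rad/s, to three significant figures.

58.1

ω = 470.9 rad/s (converted from 4497 rpm).
The rod makes angle φ with the slider axis where L sinφ = r sinθ; differentiating, L cosφ·φ̇ = r ω cosθ.
L cosφ = √(L² − r² sin²θ) = 0.15321 m.
|ω_rod| = r ω |cosθ| / √(L² − r² sin²θ) = 0.0415·470.9·0.45554/0.15321 = 58.11 rad/s.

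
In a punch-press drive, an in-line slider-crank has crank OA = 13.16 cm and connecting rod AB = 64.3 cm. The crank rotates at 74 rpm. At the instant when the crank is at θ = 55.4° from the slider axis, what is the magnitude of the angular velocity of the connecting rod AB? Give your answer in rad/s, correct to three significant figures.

ω = 7.749 rad/s (converted from 74 rpm).
The rod makes angle φ with the slider axis where L sinφ = r sinθ; differentiating, L cosφ·φ̇ = r ω cosθ.
L cosφ = √(L² − r² sin²θ) = 0.63381 m.
|ω_rod| = r ω |cosθ| / √(L² − r² sin²θ) = 0.1316·7.749·0.56784/0.63381 = 0.91366 rad/s.

0.914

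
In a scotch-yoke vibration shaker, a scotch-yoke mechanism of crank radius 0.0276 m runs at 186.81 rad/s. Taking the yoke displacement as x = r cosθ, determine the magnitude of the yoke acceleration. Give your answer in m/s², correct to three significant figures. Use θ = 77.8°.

204

ω = 186.8 rad/s
x = r cosθ ⇒ ẍ = −rω² cosθ (ω constant).
|a| = rω²|cosθ| = 0.0276·(186.8)²·|cos 77.8°| = 203.54 m/s².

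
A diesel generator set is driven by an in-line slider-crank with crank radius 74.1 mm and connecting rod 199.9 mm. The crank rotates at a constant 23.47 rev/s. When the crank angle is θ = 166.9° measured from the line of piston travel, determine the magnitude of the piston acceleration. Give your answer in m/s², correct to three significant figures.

ω = 2π·23.5 = 147.5 rad/s
x(θ) = r cosθ + √(L² − r² sin²θ); with ω constant, a = ω²·d²x/dθ².
d²x/dθ² = −r cosθ − r²(cos2θ)/√u − r⁴ sin²2θ/(4u^{3/2}),  u = L² − r² sin²θ = 0.0396779 m².
Substituting r = 0.0741 m, L = 0.1999 m, θ = 166.9°: d²x/dθ² = +0.047253 m.
a = ω²·d²x/dθ² = (147.5)²·(+0.047253) = +1027.6 m/s²;  |a| = 1027.6 m/s².

1030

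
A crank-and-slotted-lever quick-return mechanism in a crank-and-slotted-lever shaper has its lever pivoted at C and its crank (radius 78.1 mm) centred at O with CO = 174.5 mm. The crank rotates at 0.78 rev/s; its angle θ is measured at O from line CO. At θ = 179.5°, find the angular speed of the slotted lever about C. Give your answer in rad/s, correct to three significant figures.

3.97

ω = 4.901 rad/s (from 0.78 rev/s).
Crank pin A relative to C: A = (d + r cosθ, r sinθ); lever angle φ = atan2(r sinθ, d + r cosθ).
Differentiating tanφ: φ̇ = rω(d cosθ + r)/(d² + r² + 2dr cosθ).
d² + r² + 2dr cosθ = |CA|² = 0.009294 m²;  d cosθ + r = -0.096393 m.
|ω_lever| = |0.0781·4.901·-0.096393| / 0.009294 = 3.9698 rad/s.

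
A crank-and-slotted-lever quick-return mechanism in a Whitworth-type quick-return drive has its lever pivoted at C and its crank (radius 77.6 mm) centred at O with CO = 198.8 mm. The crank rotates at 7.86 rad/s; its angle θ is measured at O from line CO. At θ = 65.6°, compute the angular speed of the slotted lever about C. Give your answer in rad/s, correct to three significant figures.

1.67

ω = 7.86 rad/s
Crank pin A relative to C: A = (d + r cosθ, r sinθ); lever angle φ = atan2(r sinθ, d + r cosθ).
Differentiating tanφ: φ̇ = rω(d cosθ + r)/(d² + r² + 2dr cosθ).
d² + r² + 2dr cosθ = |CA|² = 0.058289 m²;  d cosθ + r = +0.15973 m.
|ω_lever| = |0.0776·7.86·+0.15973| / 0.058289 = 1.6714 rad/s.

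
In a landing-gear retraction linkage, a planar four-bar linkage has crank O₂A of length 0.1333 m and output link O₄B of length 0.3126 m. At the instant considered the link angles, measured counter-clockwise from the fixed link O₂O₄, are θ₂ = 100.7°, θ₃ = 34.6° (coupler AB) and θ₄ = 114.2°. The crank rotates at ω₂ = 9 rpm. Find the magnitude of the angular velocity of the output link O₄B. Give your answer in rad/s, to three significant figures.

ω₂ = 0.9425 rad/s (from 9 rpm).
Differentiating the loop-closure r₂e^{iθ₂}+r₃e^{iθ₃}=r₁+r₄e^{iθ₄} gives r₂ω₂e^{iθ₂}+r₃ω₃e^{iθ₃}=r₄ω₄e^{iθ₄}.
Eliminating the other unknown: ω₄ = r₂ω₂ sin(θ₂−θ₃) / [r₄ sin(θ₄−θ₃)].
Numerator sine = +0.91425; denominator sine = +0.98357.
Result = 0.1333·0.9425·(+0.91425) / (0.3126·(+0.98357)) = +0.37357 rad/s; magnitude 0.37357 rad/s.

0.374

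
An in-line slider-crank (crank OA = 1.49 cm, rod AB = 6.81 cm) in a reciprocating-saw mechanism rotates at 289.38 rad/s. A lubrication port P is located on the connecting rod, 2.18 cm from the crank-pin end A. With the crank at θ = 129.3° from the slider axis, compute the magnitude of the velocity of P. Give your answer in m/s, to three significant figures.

ω = 289.4 rad/s.  Crank-pin speed |V_A| = rω = 4.3118 m/s, perpendicular to OA.
Rod angle: sinφ = −(r/L) sinθ ⇒ φ = -9.748°; ω_rod = −rω cosθ/√(L²−r²sin²θ) = +40.69 rad/s.
V_P = V_A + ω_rod × AP, with AP = 0.0218 m along the rod.
Components: V_Px = −rω sinθ − a·ω_rod·sinφ = -3.1864 m/s;  V_Py = rω cosθ + a·ω_rod·cosφ = -1.8568 m/s.
|V_P| = √(V_Px² + V_Py²) = 3.6879 m/s.

3.69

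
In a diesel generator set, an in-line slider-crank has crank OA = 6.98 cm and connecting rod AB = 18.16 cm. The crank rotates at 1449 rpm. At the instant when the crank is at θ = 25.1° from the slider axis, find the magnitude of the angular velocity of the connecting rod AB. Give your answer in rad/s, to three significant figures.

53.5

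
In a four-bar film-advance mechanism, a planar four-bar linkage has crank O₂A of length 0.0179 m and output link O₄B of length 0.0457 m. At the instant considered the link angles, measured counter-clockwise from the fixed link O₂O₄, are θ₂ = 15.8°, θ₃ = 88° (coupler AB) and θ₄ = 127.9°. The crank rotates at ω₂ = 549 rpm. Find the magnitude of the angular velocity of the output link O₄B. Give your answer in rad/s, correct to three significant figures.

33.4

ω₂ = 57.49 rad/s (from 549 rpm).
Differentiating the loop-closure r₂e^{iθ₂}+r₃e^{iθ₃}=r₁+r₄e^{iθ₄} gives r₂ω₂e^{iθ₂}+r₃ω₃e^{iθ₃}=r₄ω₄e^{iθ₄}.
Eliminating the other unknown: ω₄ = r₂ω₂ sin(θ₂−θ₃) / [r₄ sin(θ₄−θ₃)].
Numerator sine = -0.95213; denominator sine = +0.64145.
Result = 0.0179·57.49·(-0.95213) / (0.0457·(+0.64145)) = -33.425 rad/s; magnitude 33.425 rad/s.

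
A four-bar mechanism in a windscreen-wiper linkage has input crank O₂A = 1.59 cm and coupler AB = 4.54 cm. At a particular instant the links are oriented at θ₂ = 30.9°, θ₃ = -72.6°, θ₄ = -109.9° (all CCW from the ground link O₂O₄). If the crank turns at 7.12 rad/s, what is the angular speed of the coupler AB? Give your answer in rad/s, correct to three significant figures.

ω₂ = 7.12 rad/s
Differentiating the loop-closure r₂e^{iθ₂}+r₃e^{iθ₃}=r₁+r₄e^{iθ₄} gives r₂ω₂e^{iθ₂}+r₃ω₃e^{iθ₃}=r₄ω₄e^{iθ₄}.
Eliminating the other unknown: ω₃ = r₂ω₂ sin(θ₄−θ₂) / [r₃ sin(θ₃−θ₄)].
Numerator sine = -0.63203; denominator sine = +0.60599.
Result = 0.0159·7.12·(-0.63203) / (0.0454·(+0.60599)) = -2.6007 rad/s; magnitude 2.6007 rad/s.

2.60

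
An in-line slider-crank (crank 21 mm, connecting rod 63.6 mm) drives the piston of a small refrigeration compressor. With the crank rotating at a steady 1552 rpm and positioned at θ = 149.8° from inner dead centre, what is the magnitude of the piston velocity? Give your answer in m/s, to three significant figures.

1.22

ω = 2π·1552/60 = 162.5 rad/s
For an in-line slider-crank, x = r cosθ + √(L² − r² sin²θ), so v = −rω sinθ·[1 + r cosθ/√(L² − r² sin²θ)].
With r = 0.021 m, L = 0.0636 m, θ = 149.8°: √(L² − r² sin²θ) = 0.062717 m.
v = −0.021·162.5·0.50302·[1 + 0.021·-0.86427/0.062717] = -1.22 m/s.
|v| = 1.22 m/s.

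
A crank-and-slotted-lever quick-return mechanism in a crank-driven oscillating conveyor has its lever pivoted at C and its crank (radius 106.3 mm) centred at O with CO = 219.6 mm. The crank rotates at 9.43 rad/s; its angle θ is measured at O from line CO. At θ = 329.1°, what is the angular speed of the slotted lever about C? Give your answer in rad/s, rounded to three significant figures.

ω = 9.43 rad/s
Crank pin A relative to C: A = (d + r cosθ, r sinθ); lever angle φ = atan2(r sinθ, d + r cosθ).
Differentiating tanφ: φ̇ = rω(d cosθ + r)/(d² + r² + 2dr cosθ).
d² + r² + 2dr cosθ = |CA|² = 0.0995843 m²;  d cosθ + r = +0.29473 m.
|ω_lever| = |0.1063·9.43·+0.29473| / 0.0995843 = 2.9667 rad/s.

2.97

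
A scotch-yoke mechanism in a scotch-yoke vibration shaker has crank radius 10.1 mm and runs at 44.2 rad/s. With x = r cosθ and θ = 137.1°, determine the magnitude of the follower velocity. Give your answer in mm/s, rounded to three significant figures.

304

ω = 44.2 rad/s
x = r cosθ ⇒ ẋ = −rω sinθ.
|v| = rω|sinθ| = 0.0101·44.2·|sin 137.1°| = 0.30389 m/s = 303.89 mm/s.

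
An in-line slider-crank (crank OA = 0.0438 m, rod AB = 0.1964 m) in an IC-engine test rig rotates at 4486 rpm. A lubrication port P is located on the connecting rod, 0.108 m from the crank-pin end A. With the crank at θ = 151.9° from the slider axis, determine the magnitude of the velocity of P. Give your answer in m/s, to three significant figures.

11.9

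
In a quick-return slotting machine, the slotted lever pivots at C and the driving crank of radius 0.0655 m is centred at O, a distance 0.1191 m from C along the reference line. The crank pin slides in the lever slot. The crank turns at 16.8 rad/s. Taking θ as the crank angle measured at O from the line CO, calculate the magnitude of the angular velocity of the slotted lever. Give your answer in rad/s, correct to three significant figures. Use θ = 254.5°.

ω = 16.8 rad/s
Crank pin A relative to C: A = (d + r cosθ, r sinθ); lever angle φ = atan2(r sinθ, d + r cosθ).
Differentiating tanφ: φ̇ = rω(d cosθ + r)/(d² + r² + 2dr cosθ).
d² + r² + 2dr cosθ = |CA|² = 0.0143056 m²;  d cosθ + r = +0.033672 m.
|ω_lever| = |0.0655·16.8·+0.033672| / 0.0143056 = 2.5901 rad/s.

2.59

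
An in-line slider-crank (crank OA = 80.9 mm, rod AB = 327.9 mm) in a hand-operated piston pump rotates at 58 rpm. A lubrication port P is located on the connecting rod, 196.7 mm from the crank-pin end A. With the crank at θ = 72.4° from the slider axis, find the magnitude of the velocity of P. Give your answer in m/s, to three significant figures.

0.494

ω = 6.074 rad/s.  Crank-pin speed |V_A| = rω = 0.49137 m/s, perpendicular to OA.
Rod angle: sinφ = −(r/L) sinθ ⇒ φ = -13.602°; ω_rod = −rω cosθ/√(L²−r²sin²θ) = -0.46618 rad/s.
V_P = V_A + ω_rod × AP, with AP = 0.1967 m along the rod.
Components: V_Px = −rω sinθ − a·ω_rod·sinφ = -0.48993 m/s;  V_Py = rω cosθ + a·ω_rod·cosφ = +0.059448 m/s.
|V_P| = √(V_Px² + V_Py²) = 0.49352 m/s.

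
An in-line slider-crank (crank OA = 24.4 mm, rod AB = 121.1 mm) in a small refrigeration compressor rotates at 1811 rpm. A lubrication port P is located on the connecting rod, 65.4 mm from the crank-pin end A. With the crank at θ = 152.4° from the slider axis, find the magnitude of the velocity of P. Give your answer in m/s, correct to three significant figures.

2.70

ω = 189.6 rad/s.  Crank-pin speed |V_A| = rω = 4.6274 m/s, perpendicular to OA.
Rod angle: sinφ = −(r/L) sinθ ⇒ φ = -5.356°; ω_rod = −rω cosθ/√(L²−r²sin²θ) = +34.012 rad/s.
V_P = V_A + ω_rod × AP, with AP = 0.0654 m along the rod.
Components: V_Px = −rω sinθ − a·ω_rod·sinφ = -1.9362 m/s;  V_Py = rω cosθ + a·ω_rod·cosφ = -1.8862 m/s.
|V_P| = √(V_Px² + V_Py²) = 2.7031 m/s.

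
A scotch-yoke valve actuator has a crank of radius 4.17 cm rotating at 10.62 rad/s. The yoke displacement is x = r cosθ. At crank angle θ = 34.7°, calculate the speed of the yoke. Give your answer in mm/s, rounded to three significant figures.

252

ω = 10.62 rad/s
x = r cosθ ⇒ ẋ = −rω sinθ.
|v| = rω|sinθ| = 0.0417·10.62·|sin 34.7°| = 0.25211 m/s = 252.11 mm/s.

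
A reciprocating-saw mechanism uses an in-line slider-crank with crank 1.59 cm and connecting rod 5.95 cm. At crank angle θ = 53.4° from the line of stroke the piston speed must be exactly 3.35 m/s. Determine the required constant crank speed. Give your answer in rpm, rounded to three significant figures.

For an in-line slider-crank, |v_piston| = rω|sinθ|·[1 + r cosθ/√(L² − r² sin²θ)].
With r = 0.0159 m, L = 0.0595 m, θ = 53.4°: the bracketed kinematic factor |dx/dθ| = 0.014847 m.
ω = v/|dx/dθ| = 3.35/0.014847 = 225.63 rad/s.
N = 60ω/(2π) = 2154.6 rpm.

2150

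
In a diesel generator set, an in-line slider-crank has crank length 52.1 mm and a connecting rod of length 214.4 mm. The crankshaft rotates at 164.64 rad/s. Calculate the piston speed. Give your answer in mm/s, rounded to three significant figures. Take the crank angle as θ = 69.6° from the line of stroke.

ω = 164.6 rad/s
For an in-line slider-crank, x = r cosθ + √(L² − r² sin²θ), so v = −rω sinθ·[1 + r cosθ/√(L² − r² sin²θ)].
With r = 0.0521 m, L = 0.2144 m, θ = 69.6°: √(L² − r² sin²θ) = 0.20876 m.
v = −0.0521·164.6·0.93728·[1 + 0.0521·0.34857/0.20876] = -8.7391 m/s.
|v| = 8.7391 m/s = 8739.1 mm/s.

8740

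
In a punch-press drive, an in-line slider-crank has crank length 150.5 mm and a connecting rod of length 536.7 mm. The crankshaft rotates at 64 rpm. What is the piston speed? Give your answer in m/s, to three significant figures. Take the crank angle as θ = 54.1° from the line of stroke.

0.955

ω = 2π·64/60 = 6.702 rad/s
For an in-line slider-crank, x = r cosθ + √(L² − r² sin²θ), so v = −rω sinθ·[1 + r cosθ/√(L² − r² sin²θ)].
With r = 0.1505 m, L = 0.5367 m, θ = 54.1°: √(L² − r² sin²θ) = 0.52267 m.
v = −0.1505·6.702·0.81004·[1 + 0.1505·0.58637/0.52267] = -0.95501 m/s.
|v| = 0.95501 m/s.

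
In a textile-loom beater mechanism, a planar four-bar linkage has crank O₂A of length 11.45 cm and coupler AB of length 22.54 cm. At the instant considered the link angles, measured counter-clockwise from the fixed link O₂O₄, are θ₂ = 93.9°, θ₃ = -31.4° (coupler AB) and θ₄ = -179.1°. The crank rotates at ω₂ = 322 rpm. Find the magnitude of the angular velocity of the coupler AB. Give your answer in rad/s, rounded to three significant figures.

ω₂ = 33.72 rad/s (from 322 rpm).
Differentiating the loop-closure r₂e^{iθ₂}+r₃e^{iθ₃}=r₁+r₄e^{iθ₄} gives r₂ω₂e^{iθ₂}+r₃ω₃e^{iθ₃}=r₄ω₄e^{iθ₄}.
Eliminating the other unknown: ω₃ = r₂ω₂ sin(θ₄−θ₂) / [r₃ sin(θ₃−θ₄)].
Numerator sine = +0.99863; denominator sine = +0.53435.
Result = 0.1145·33.72·(+0.99863) / (0.2254·(+0.53435)) = +32.012 rad/s; magnitude 32.012 rad/s.

32.0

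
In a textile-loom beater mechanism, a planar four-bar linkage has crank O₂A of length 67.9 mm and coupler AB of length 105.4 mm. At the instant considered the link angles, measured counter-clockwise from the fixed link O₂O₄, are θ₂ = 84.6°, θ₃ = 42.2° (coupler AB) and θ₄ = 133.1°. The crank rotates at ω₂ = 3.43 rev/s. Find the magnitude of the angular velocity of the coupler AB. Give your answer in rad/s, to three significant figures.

10.4

ω₂ = 21.55 rad/s (from 3.43 rev/s).
Differentiating the loop-closure r₂e^{iθ₂}+r₃e^{iθ₃}=r₁+r₄e^{iθ₄} gives r₂ω₂e^{iθ₂}+r₃ω₃e^{iθ₃}=r₄ω₄e^{iθ₄}.
Eliminating the other unknown: ω₃ = r₂ω₂ sin(θ₄−θ₂) / [r₃ sin(θ₃−θ₄)].
Numerator sine = +0.74896; denominator sine = -0.99988.
Result = 0.0679·21.55·(+0.74896) / (0.1054·(-0.99988)) = -10.4 rad/s; magnitude 10.4 rad/s.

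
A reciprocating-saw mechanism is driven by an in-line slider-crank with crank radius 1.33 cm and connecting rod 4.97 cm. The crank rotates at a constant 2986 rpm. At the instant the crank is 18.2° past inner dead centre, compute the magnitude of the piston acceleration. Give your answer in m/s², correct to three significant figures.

ω = 2π·2986/60 = 312.7 rad/s
x(θ) = r cosθ + √(L² − r² sin²θ); with ω constant, a = ω²·d²x/dθ².
d²x/dθ² = −r cosθ − r²(cos2θ)/√u − r⁴ sin²2θ/(4u^{3/2}),  u = L² − r² sin²θ = 0.00245283 m².
Substituting r = 0.0133 m, L = 0.0497 m, θ = 18.2°: d²x/dθ² = -0.015532 m.
a = ω²·d²x/dθ² = (312.7)²·(-0.015532) = -1518.7 m/s²;  |a| = 1518.7 m/s².

1520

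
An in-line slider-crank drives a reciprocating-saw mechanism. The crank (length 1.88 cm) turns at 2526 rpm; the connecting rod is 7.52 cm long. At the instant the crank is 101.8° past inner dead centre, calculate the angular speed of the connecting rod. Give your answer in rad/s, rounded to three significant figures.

ω = 264.5 rad/s (converted from 2526 rpm).
The rod makes angle φ with the slider axis where L sinφ = r sinθ; differentiating, L cosφ·φ̇ = r ω cosθ.
L cosφ = √(L² − r² sin²θ) = 0.072914 m.
|ω_rod| = r ω |cosθ| / √(L² − r² sin²θ) = 0.0188·264.5·0.20450/0.072914 = 13.948 rad/s.

13.9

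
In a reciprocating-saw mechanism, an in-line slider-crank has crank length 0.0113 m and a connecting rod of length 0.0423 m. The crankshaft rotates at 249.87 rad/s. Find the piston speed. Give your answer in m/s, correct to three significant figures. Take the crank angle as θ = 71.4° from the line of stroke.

ω = 249.9 rad/s
For an in-line slider-crank, x = r cosθ + √(L² − r² sin²θ), so v = −rω sinθ·[1 + r cosθ/√(L² − r² sin²θ)].
With r = 0.0113 m, L = 0.0423 m, θ = 71.4°: √(L² − r² sin²θ) = 0.040922 m.
v = −0.0113·249.9·0.94777·[1 + 0.0113·0.31896/0.040922] = -2.9118 m/s.
|v| = 2.9118 m/s.

2.91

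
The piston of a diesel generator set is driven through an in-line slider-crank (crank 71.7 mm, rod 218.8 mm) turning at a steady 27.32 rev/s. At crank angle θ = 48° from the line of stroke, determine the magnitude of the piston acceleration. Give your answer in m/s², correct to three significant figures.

ω = 2π·27.3 = 171.7 rad/s
x(θ) = r cosθ + √(L² − r² sin²θ); with ω constant, a = ω²·d²x/dθ².
d²x/dθ² = −r cosθ − r²(cos2θ)/√u − r⁴ sin²2θ/(4u^{3/2}),  u = L² − r² sin²θ = 0.0450343 m².
Substituting r = 0.0717 m, L = 0.2188 m, θ = 48°: d²x/dθ² = -0.046128 m.
a = ω²·d²x/dθ² = (171.7)²·(-0.046128) = -1359.2 m/s²;  |a| = 1359.2 m/s².

1360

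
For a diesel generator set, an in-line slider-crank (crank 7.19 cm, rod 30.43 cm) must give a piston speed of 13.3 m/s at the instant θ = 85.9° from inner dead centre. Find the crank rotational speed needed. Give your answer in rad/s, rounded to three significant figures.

182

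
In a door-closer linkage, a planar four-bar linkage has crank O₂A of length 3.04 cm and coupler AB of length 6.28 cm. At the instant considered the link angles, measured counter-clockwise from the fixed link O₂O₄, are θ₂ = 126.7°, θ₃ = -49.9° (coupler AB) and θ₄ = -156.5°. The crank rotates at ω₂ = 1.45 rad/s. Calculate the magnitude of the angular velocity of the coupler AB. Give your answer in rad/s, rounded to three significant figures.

0.713

ω₂ = 1.45 rad/s
Differentiating the loop-closure r₂e^{iθ₂}+r₃e^{iθ₃}=r₁+r₄e^{iθ₄} gives r₂ω₂e^{iθ₂}+r₃ω₃e^{iθ₃}=r₄ω₄e^{iθ₄}.
Eliminating the other unknown: ω₃ = r₂ω₂ sin(θ₄−θ₂) / [r₃ sin(θ₃−θ₄)].
Numerator sine = +0.97358; denominator sine = +0.95832.
Result = 0.0304·1.45·(+0.97358) / (0.0628·(+0.95832)) = +0.71309 rad/s; magnitude 0.71309 rad/s.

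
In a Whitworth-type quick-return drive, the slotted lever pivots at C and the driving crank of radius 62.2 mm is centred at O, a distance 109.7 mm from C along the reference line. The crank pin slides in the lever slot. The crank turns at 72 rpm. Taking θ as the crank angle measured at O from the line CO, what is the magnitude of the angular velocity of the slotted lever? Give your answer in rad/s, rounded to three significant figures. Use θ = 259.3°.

1.47

ω = 7.54 rad/s (from 72 rpm).
Crank pin A relative to C: A = (d + r cosθ, r sinθ); lever angle φ = atan2(r sinθ, d + r cosθ).
Differentiating tanφ: φ̇ = rω(d cosθ + r)/(d² + r² + 2dr cosθ).
d² + r² + 2dr cosθ = |CA|² = 0.0133692 m²;  d cosθ + r = +0.041832 m.
|ω_lever| = |0.0622·7.54·+0.041832| / 0.0133692 = 1.4674 rad/s.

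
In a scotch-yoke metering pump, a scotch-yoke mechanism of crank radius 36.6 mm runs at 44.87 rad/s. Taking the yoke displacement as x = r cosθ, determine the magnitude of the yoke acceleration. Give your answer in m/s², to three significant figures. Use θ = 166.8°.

71.7

ω = 44.87 rad/s
x = r cosθ ⇒ ẍ = −rω² cosθ (ω constant).
|a| = rω²|cosθ| = 0.0366·(44.87)²·|cos 166.8°| = 71.74 m/s².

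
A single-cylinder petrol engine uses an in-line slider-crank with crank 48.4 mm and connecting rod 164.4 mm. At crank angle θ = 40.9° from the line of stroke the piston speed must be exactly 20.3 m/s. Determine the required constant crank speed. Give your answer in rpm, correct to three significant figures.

For an in-line slider-crank, |v_piston| = rω|sinθ|·[1 + r cosθ/√(L² − r² sin²θ)].
With r = 0.0484 m, L = 0.1644 m, θ = 40.9°: the bracketed kinematic factor |dx/dθ| = 0.038876 m.
ω = v/|dx/dθ| = 20.3/0.038876 = 522.17 rad/s.
N = 60ω/(2π) = 4986.4 rpm.

4990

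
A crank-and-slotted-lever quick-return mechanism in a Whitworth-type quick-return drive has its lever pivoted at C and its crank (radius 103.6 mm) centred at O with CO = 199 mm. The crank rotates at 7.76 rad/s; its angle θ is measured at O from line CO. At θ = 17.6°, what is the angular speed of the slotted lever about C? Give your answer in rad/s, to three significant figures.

ω = 7.76 rad/s
Crank pin A relative to C: A = (d + r cosθ, r sinθ); lever angle φ = atan2(r sinθ, d + r cosθ).
Differentiating tanφ: φ̇ = rω(d cosθ + r)/(d² + r² + 2dr cosθ).
d² + r² + 2dr cosθ = |CA|² = 0.0896367 m²;  d cosθ + r = +0.29328 m.
|ω_lever| = |0.1036·7.76·+0.29328| / 0.0896367 = 2.6304 rad/s.

2.63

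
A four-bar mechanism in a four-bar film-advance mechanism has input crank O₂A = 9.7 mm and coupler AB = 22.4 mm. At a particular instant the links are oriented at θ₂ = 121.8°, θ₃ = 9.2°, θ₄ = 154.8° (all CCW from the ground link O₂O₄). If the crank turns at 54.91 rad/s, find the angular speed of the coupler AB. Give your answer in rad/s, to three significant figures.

22.9

ω₂ = 54.91 rad/s
Differentiating the loop-closure r₂e^{iθ₂}+r₃e^{iθ₃}=r₁+r₄e^{iθ₄} gives r₂ω₂e^{iθ₂}+r₃ω₃e^{iθ₃}=r₄ω₄e^{iθ₄}.
Eliminating the other unknown: ω₃ = r₂ω₂ sin(θ₄−θ₂) / [r₃ sin(θ₃−θ₄)].
Numerator sine = +0.54464; denominator sine = -0.56497.
Result = 0.0097·54.91·(+0.54464) / (0.0224·(-0.56497)) = -22.922 rad/s; magnitude 22.922 rad/s.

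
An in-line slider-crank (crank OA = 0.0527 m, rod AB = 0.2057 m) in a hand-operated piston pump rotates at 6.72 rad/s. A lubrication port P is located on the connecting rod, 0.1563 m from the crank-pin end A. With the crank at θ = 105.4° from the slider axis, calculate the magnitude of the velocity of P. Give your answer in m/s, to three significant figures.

0.324

ω = 6.72 rad/s.  Crank-pin speed |V_A| = rω = 0.35414 m/s, perpendicular to OA.
Rod angle: sinφ = −(r/L) sinθ ⇒ φ = -14.300°; ω_rod = −rω cosθ/√(L²−r²sin²θ) = +0.47181 rad/s.
V_P = V_A + ω_rod × AP, with AP = 0.1563 m along the rod.
Components: V_Px = −rω sinθ − a·ω_rod·sinφ = -0.32321 m/s;  V_Py = rω cosθ + a·ω_rod·cosφ = -0.022585 m/s.
|V_P| = √(V_Px² + V_Py²) = 0.324 m/s.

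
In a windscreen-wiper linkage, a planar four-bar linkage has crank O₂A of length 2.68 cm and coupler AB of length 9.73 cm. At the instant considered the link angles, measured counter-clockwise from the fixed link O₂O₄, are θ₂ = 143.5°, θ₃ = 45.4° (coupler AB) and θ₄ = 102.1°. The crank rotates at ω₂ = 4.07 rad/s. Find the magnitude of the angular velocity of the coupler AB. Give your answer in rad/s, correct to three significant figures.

0.887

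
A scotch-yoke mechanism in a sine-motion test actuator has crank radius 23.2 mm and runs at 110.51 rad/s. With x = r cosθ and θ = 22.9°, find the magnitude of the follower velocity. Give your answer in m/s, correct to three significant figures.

ω = 110.5 rad/s
x = r cosθ ⇒ ẋ = −rω sinθ.
|v| = rω|sinθ| = 0.0232·110.5·|sin 22.9°| = 0.99765 m/s.

0.998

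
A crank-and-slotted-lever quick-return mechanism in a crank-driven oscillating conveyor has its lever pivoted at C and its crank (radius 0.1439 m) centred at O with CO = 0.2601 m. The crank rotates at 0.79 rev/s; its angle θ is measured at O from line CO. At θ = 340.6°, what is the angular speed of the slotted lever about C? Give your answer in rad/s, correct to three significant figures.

1.75

ω = 4.964 rad/s (from 0.79 rev/s).
Crank pin A relative to C: A = (d + r cosθ, r sinθ); lever angle φ = atan2(r sinθ, d + r cosθ).
Differentiating tanφ: φ̇ = rω(d cosθ + r)/(d² + r² + 2dr cosθ).
d² + r² + 2dr cosθ = |CA|² = 0.158966 m²;  d cosθ + r = +0.38923 m.
|ω_lever| = |0.1439·4.964·+0.38923| / 0.158966 = 1.7489 rad/s.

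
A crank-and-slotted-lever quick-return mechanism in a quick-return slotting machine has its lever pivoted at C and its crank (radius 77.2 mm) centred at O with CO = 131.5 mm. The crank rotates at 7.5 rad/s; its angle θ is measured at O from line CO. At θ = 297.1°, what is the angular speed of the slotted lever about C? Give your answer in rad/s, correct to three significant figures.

2.44

ω = 7.5 rad/s
Crank pin A relative to C: A = (d + r cosθ, r sinθ); lever angle φ = atan2(r sinθ, d + r cosθ).
Differentiating tanφ: φ̇ = rω(d cosθ + r)/(d² + r² + 2dr cosθ).
d² + r² + 2dr cosθ = |CA|² = 0.0325013 m²;  d cosθ + r = +0.1371 m.
|ω_lever| = |0.0772·7.5·+0.1371| / 0.0325013 = 2.4425 rad/s.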